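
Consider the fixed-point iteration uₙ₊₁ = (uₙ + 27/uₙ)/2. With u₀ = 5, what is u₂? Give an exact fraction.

u₁ = (5 + 27/5)/2 = 26/5.
u₂ = (26/5 + 27/(26/5))/2 = 1351/260.

1351/260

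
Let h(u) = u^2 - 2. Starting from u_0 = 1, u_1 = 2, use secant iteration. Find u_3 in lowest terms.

7/5

h(1) = -1, h(2) = 2. u_2 = 2 - 2·(2 - 1)/(2 - (-1)) = 4/3.
h(2) = 2, h(4/3) = -2/9. u_3 = (4/3) - (-2/9)·((4/3) - 2)/((-2/9) - 2) = 7/5.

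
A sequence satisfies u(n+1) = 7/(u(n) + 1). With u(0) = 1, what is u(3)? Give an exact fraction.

u(1) = 7/(1 + 1) = 7/2.
u(2) = 7/(7/2 + 1) = 14/9.
u(3) = 7/(14/9 + 1) = 63/23.

63/23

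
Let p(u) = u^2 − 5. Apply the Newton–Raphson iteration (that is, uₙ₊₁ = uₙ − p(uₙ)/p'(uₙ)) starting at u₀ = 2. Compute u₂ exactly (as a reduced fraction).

161/72

p'(u) = 2u.
p(2) = −1, p'(2) = 4, so u₁ = 2 − (−1)/4 = 9/4.
p(9/4) = 1/16, p'(9/4) = 9/2, so u₂ = (9/4) − (1/16)/(9/2) = 161/72.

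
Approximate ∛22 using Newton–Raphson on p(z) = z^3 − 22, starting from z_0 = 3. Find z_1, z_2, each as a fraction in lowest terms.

p'(z) = 3z^2.
p(3) = 5, p'(3) = 27, so z_1 = 3 − 5/27 = 76/27.
p(76/27) = 5950/19683, p'(76/27) = 5776/243, so z_2 = (76/27) − (5950/19683)/(5776/243) = 655489/233928.

z_1 = 76/27, z_2 = 655489/233928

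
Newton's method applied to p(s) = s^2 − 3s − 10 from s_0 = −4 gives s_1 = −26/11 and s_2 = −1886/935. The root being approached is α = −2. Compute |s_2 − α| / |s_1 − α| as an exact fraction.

4/85

s_1 − α = −26/11 − (−2) = −26/11 + 2 = −4/11, so |s_1 − α| = 4/11.
s_2 − α = −1886/935 − (−2) = −1886/935 + 2 = −16/935, so |s_2 − α| = 16/935.
Ratio = (16/935) / (4/11) = 4/85.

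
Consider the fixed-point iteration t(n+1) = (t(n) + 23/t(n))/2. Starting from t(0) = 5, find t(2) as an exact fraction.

t(1) = (5 + 23/5)/2 = 24/5.
t(2) = (24/5 + 23/(24/5))/2 = 1151/240.

1151/240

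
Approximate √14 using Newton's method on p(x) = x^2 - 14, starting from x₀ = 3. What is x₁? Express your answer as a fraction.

p'(x) = 2x.
p(3) = -5, p'(3) = 6, so x₁ = 3 - (-5)/6 = 23/6.

23/6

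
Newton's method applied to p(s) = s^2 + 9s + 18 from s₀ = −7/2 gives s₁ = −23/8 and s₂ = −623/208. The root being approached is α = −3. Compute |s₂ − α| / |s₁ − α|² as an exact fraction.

4/13

s₁ − α = −23/8 − (−3) = −23/8 + 3 = 1/8, so |s₁ − α| = 1/8.
s₂ − α = −623/208 − (−3) = −623/208 + 3 = 1/208, so |s₂ − α| = 1/208.
|s₁ − α|² = 1/64.
Ratio = (1/208) / (1/64) = 4/13.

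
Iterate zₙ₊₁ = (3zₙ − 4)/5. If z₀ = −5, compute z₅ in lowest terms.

z₁ = (3·(−5) − 4)/5 = −19/5.
z₂ = (3·(−19/5) − 4)/5 = −77/25.
z₃ = (3·(−77/25) − 4)/5 = −331/125.
z₄ = (3·(−331/125) − 4)/5 = −1493/625.
z₅ = (3·(−1493/625) − 4)/5 = −6979/3125.

−6979/3125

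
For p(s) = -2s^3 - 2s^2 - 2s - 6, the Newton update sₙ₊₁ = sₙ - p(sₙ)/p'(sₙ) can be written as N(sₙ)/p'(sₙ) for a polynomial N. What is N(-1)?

8

p'(s) = -6s^2 - 4s - 2.
N(s) = s·p'(s) - p(s) = s·(-6s^2 - 4s - 2) - (-2s^3 - 2s^2 - 2s - 6) = -4s^3 - 2s^2 + 6.
N(-1) = 8.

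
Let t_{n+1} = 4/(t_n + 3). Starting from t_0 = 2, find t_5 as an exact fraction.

t_1 = 4/(2 + 3) = 4/5.
t_2 = 4/(4/5 + 3) = 20/19.
t_3 = 4/(20/19 + 3) = 76/77.
t_4 = 4/(76/77 + 3) = 308/307.
t_5 = 4/(308/307 + 3) = 1228/1229.

1228/1229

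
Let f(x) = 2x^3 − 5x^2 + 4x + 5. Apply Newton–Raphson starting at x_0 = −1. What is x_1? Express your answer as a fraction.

f'(x) = 6x^2 − 10x + 4.
f(−1) = −6, f'(−1) = 20, so x_1 = (−1) − (−6)/20 = −7/10.

−7/10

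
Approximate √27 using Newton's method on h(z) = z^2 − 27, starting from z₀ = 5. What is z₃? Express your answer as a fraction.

h'(z) = 2z.
h(5) = −2, h'(5) = 10, so z₁ = 5 − (−2)/10 = 26/5.
h(26/5) = 1/25, h'(26/5) = 52/5, so z₂ = (26/5) − (1/25)/(52/5) = 1351/260.
h(1351/260) = 1/67600, h'(1351/260) = 1351/130, so z₃ = (1351/260) − (1/67600)/(1351/130) = 3650401/702520.

3650401/702520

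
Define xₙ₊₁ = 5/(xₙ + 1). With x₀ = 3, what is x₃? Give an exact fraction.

x₁ = 5/(3 + 1) = 5/4.
x₂ = 5/(5/4 + 1) = 20/9.
x₃ = 5/(20/9 + 1) = 45/29.

45/29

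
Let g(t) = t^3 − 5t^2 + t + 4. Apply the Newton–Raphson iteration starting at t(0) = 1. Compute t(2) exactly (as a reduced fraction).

g'(t) = 3t^2 − 10t + 1.
g(1) = 1, g'(1) = −6, so t(1) = 1 − 1/(−6) = 7/6.
g(7/6) = −11/216, g'(7/6) = −79/12, so t(2) = (7/6) − (−11/216)/(−79/12) = 824/711.

824/711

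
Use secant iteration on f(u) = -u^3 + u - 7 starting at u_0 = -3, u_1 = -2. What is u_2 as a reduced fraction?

f(-3) = 17, f(-2) = -1. u_2 = (-2) - (-1)·((-2) - (-3))/((-1) - 17) = -37/18.

-37/18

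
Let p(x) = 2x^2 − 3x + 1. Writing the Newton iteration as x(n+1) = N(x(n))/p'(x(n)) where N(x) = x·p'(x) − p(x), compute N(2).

p'(x) = 4x − 3.
N(x) = x·p'(x) − p(x) = x·(4x − 3) − (2x^2 − 3x + 1) = 2x^2 − 1.
N(2) = 7.

7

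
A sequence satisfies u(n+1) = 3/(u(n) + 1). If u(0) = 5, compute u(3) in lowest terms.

1

u(1) = 3/(5 + 1) = 1/2.
u(2) = 3/(1/2 + 1) = 2.
u(3) = 3/(2 + 1) = 1.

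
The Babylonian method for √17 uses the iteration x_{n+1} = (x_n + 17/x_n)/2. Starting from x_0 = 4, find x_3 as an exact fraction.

9478657/2298912

x_1 = (4 + 17/4)/2 = 33/8.
x_2 = (33/8 + 17/(33/8))/2 = 2177/528.
x_3 = (2177/528 + 17/(2177/528))/2 = 9478657/2298912.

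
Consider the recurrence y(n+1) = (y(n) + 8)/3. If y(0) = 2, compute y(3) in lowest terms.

y(1) = (2 + 8)/3 = 10/3.
y(2) = ((10/3) + 8)/3 = 34/9.
y(3) = ((34/9) + 8)/3 = 106/27.

106/27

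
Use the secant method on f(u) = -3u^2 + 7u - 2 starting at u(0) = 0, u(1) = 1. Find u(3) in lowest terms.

f(0) = -2, f(1) = 2. u(2) = 1 - 2·(1 - 0)/(2 - (-2)) = 1/2.
f(1) = 2, f(1/2) = 3/4. u(3) = (1/2) - (3/4)·((1/2) - 1)/((3/4) - 2) = 1/5.

1/5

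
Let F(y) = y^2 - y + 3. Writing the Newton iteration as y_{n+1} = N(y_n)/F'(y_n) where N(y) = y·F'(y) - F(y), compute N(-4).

F'(y) = 2y - 1.
N(y) = y·F'(y) - F(y) = y·(2y - 1) - (y^2 - y + 3) = y^2 - 3.
N(-4) = 13.

13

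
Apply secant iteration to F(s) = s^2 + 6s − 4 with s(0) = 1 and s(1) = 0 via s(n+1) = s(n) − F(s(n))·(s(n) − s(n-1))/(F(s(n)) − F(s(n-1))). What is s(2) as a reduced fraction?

4/7

F(1) = 3, F(0) = −4. s(2) = 0 − (−4)·(0 − 1)/((−4) − 3) = 4/7.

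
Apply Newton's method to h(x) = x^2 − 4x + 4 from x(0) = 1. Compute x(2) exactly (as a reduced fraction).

7/4

h'(x) = 2x − 4.
h(1) = 1, h'(1) = −2, so x(1) = 1 − 1/(−2) = 3/2.
h(3/2) = 1/4, h'(3/2) = −1, so x(2) = (3/2) − (1/4)/(−1) = 7/4.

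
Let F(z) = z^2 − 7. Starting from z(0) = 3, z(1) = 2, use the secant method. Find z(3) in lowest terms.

F(3) = 2, F(2) = −3. z(2) = 2 − (−3)·(2 − 3)/((−3) − 2) = 13/5.
F(2) = −3, F(13/5) = −6/25. z(3) = (13/5) − (−6/25)·((13/5) − 2)/((−6/25) − (−3)) = 61/23.

61/23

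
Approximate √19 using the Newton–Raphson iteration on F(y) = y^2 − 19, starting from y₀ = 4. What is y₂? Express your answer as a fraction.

2441/560

F'(y) = 2y.
F(4) = −3, F'(4) = 8, so y₁ = 4 − (−3)/8 = 35/8.
F(35/8) = 9/64, F'(35/8) = 35/4, so y₂ = (35/8) − (9/64)/(35/4) = 2441/560.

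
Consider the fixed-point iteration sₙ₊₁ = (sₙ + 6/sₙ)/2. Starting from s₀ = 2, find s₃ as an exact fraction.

4801/1960

s₁ = (2 + 6/2)/2 = 5/2.
s₂ = (5/2 + 6/(5/2))/2 = 49/20.
s₃ = (49/20 + 6/(49/20))/2 = 4801/1960.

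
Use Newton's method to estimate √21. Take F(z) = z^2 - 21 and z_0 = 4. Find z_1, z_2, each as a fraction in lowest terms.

F'(z) = 2z.
F(4) = -5, F'(4) = 8, so z_1 = 4 - (-5)/8 = 37/8.
F(37/8) = 25/64, F'(37/8) = 37/4, so z_2 = (37/8) - (25/64)/(37/4) = 2713/592.

z_1 = 37/8, z_2 = 2713/592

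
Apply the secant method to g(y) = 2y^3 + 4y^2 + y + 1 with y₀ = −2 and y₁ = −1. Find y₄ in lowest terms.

g(−2) = −1, g(−1) = 2. y₂ = (−1) − 2·((−1) − (−2))/(2 − (−1)) = −5/3.
g(−1) = 2, g(−5/3) = 32/27. y₃ = (−5/3) − (32/27)·((−5/3) − (−1))/((32/27) − 2) = −29/11.
g(−5/3) = 32/27, g(−29/11) = −13952/1331. y₄ = (−29/11) − (−13952/1331)·((−29/11) − (−5/3))/((−13952/1331) − (32/27)) = −23129/13103.

−23129/13103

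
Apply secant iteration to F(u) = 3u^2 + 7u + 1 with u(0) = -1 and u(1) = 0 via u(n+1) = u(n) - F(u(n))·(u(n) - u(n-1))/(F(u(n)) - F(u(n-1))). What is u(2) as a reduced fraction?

-1/4

F(-1) = -3, F(0) = 1. u(2) = 0 - 1·(0 - (-1))/(1 - (-3)) = -1/4.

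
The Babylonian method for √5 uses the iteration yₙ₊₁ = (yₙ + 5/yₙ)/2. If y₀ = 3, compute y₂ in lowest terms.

47/21

y₁ = (3 + 5/3)/2 = 7/3.
y₂ = (7/3 + 5/(7/3))/2 = 47/21.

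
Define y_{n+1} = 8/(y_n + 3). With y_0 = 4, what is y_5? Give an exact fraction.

y_1 = 8/(4 + 3) = 8/7.
y_2 = 8/(8/7 + 3) = 56/29.
y_3 = 8/(56/29 + 3) = 232/143.
y_4 = 8/(232/143 + 3) = 1144/661.
y_5 = 8/(1144/661 + 3) = 5288/3127.

5288/3127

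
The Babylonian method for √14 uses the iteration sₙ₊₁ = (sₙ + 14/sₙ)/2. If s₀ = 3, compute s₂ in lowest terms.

s₁ = (3 + 14/3)/2 = 23/6.
s₂ = (23/6 + 14/(23/6))/2 = 1033/276.

1033/276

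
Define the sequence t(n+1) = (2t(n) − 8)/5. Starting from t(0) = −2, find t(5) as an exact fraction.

t(1) = (2·(−2) − 8)/5 = −12/5.
t(2) = (2·(−12/5) − 8)/5 = −64/25.
t(3) = (2·(−64/25) − 8)/5 = −328/125.
t(4) = (2·(−328/125) − 8)/5 = −1656/625.
t(5) = (2·(−1656/625) − 8)/5 = −8312/3125.

−8312/3125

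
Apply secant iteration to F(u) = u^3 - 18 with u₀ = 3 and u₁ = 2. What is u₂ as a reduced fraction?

F(3) = 9, F(2) = -10. u₂ = 2 - (-10)·(2 - 3)/((-10) - 9) = 48/19.

48/19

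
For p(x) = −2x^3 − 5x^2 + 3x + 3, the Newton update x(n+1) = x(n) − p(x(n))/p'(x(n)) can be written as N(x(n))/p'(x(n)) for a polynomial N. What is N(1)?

−12

p'(x) = −6x^2 − 10x + 3.
N(x) = x·p'(x) − p(x) = x·(−6x^2 − 10x + 3) − (−2x^3 − 5x^2 + 3x + 3) = −4x^3 − 5x^2 − 3.
N(1) = −12.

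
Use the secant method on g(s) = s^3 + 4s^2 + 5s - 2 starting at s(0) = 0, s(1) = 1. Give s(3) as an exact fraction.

g(0) = -2, g(1) = 8. s(2) = 1 - 8·(1 - 0)/(8 - (-2)) = 1/5.
g(1) = 8, g(1/5) = -104/125. s(3) = (1/5) - (-104/125)·((1/5) - 1)/((-104/125) - 8) = 19/69.

19/69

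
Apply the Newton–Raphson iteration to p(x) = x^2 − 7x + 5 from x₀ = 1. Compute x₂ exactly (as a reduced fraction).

p'(x) = 2x − 7.
p(1) = −1, p'(1) = −5, so x₁ = 1 − (−1)/(−5) = 4/5.
p(4/5) = 1/25, p'(4/5) = −27/5, so x₂ = (4/5) − (1/25)/(−27/5) = 109/135.

109/135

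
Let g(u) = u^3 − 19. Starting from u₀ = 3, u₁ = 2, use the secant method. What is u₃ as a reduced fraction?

15385/5707

g(3) = 8, g(2) = −11. u₂ = 2 − (−11)·(2 − 3)/((−11) − 8) = 49/19.
g(2) = −11, g(49/19) = −12672/6859. u₃ = (49/19) − (−12672/6859)·((49/19) − 2)/((−12672/6859) − (−11)) = 15385/5707.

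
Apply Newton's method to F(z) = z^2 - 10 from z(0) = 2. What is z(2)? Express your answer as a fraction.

F'(z) = 2z.
F(2) = -6, F'(2) = 4, so z(1) = 2 - (-6)/4 = 7/2.
F(7/2) = 9/4, F'(7/2) = 7, so z(2) = (7/2) - (9/4)/7 = 89/28.

89/28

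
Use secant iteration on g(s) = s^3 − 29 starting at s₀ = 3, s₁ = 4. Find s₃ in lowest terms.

g(3) = −2, g(4) = 35. s₂ = 4 − 35·(4 − 3)/(35 − (−2)) = 113/37.
g(4) = 35, g(113/37) = −26040/50653. s₃ = (113/37) − (−26040/50653)·((113/37) − 4)/((−26040/50653) − 35) = 157673/51397.

157673/51397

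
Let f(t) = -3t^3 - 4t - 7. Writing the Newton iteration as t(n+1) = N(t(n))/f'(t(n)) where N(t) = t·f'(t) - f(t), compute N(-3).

169

f'(t) = -9t^2 - 4.
N(t) = t·f'(t) - f(t) = t·(-9t^2 - 4) - (-3t^3 - 4t - 7) = -6t^3 + 7.
N(-3) = 169.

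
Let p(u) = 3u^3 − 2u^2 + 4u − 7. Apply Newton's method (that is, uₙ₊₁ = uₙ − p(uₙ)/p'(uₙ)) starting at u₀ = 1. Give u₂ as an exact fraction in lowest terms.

3637/3051

p'(u) = 9u^2 − 4u + 4.
p(1) = −2, p'(1) = 9, so u₁ = 1 − (−2)/9 = 11/9.
p(11/9) = 92/243, p'(11/9) = 113/9, so u₂ = (11/9) − (92/243)/(113/9) = 3637/3051.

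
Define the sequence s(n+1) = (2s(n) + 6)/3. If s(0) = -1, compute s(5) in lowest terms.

1234/243

s(1) = (2·(-1) + 6)/3 = 4/3.
s(2) = (2·(4/3) + 6)/3 = 26/9.
s(3) = (2·(26/9) + 6)/3 = 106/27.
s(4) = (2·(106/27) + 6)/3 = 374/81.
s(5) = (2·(374/81) + 6)/3 = 1234/243.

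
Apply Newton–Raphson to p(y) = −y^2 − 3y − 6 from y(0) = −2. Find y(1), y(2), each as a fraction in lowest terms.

y(1) = 2, y(2) = −2/7

p'(y) = −2y − 3.
p(−2) = −4, p'(−2) = 1, so y(1) = (−2) − (−4)/1 = 2.
p(2) = −16, p'(2) = −7, so y(2) = 2 − (−16)/(−7) = −2/7.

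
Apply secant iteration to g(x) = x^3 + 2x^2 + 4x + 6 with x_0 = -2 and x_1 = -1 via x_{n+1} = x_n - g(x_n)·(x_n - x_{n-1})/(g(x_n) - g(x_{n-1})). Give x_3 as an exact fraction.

g(-2) = -2, g(-1) = 3. x_2 = (-1) - 3·((-1) - (-2))/(3 - (-2)) = -8/5.
g(-1) = 3, g(-8/5) = 78/125. x_3 = (-8/5) - (78/125)·((-8/5) - (-1))/((78/125) - 3) = -58/33.

-58/33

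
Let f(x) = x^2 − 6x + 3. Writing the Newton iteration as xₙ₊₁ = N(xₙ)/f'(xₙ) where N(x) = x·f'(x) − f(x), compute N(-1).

f'(x) = 2x − 6.
N(x) = x·f'(x) − f(x) = x·(2x − 6) − (x^2 − 6x + 3) = x^2 − 3.
N(-1) = −2.

−2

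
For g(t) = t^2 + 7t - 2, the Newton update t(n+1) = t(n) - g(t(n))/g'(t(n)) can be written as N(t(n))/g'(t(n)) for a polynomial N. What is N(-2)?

g'(t) = 2t + 7.
N(t) = t·g'(t) - g(t) = t·(2t + 7) - (t^2 + 7t - 2) = t^2 + 2.
N(-2) = 6.

6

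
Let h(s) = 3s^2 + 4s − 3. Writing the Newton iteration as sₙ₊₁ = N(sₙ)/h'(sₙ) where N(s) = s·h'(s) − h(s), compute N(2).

h'(s) = 6s + 4.
N(s) = s·h'(s) − h(s) = s·(6s + 4) − (3s^2 + 4s − 3) = 3s^2 + 3.
N(2) = 15.

15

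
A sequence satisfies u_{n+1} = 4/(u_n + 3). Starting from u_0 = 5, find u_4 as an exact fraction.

u_1 = 4/(5 + 3) = 1/2.
u_2 = 4/(1/2 + 3) = 8/7.
u_3 = 4/(8/7 + 3) = 28/29.
u_4 = 4/(28/29 + 3) = 116/115.

116/115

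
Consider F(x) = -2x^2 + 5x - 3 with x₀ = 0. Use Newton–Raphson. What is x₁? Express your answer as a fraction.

3/5

F'(x) = -4x + 5.
F(0) = -3, F'(0) = 5, so x₁ = 0 - (-3)/5 = 3/5.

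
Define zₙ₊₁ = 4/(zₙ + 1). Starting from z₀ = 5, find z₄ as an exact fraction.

68/37

z₁ = 4/(5 + 1) = 2/3.
z₂ = 4/(2/3 + 1) = 12/5.
z₃ = 4/(12/5 + 1) = 20/17.
z₄ = 4/(20/17 + 1) = 68/37.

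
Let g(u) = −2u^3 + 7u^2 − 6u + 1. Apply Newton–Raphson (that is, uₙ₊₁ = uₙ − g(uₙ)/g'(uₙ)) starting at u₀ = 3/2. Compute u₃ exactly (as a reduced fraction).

4372373/4370598

g'(u) = −6u^2 + 14u − 6.
g(3/2) = 1, g'(3/2) = 3/2, so u₁ = (3/2) − 1/(3/2) = 5/6.
g(5/6) = −8/27, g'(5/6) = 3/2, so u₂ = (5/6) − (−8/27)/(3/2) = 167/162.
g(167/162) = 33280/531441, g'(167/162) = 8993/4374, so u₃ = (167/162) − (33280/531441)/(8993/4374) = 4372373/4370598.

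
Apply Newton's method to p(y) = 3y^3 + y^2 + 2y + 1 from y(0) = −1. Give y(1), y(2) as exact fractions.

p'(y) = 9y^2 + 2y + 2.
p(−1) = −3, p'(−1) = 9, so y(1) = (−1) − (−3)/9 = −2/3.
p(−2/3) = −7/9, p'(−2/3) = 14/3, so y(2) = (−2/3) − (−7/9)/(14/3) = −1/2.

y(1) = −2/3, y(2) = −1/2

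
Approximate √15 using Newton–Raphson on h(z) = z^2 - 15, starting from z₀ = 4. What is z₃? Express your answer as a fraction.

h'(z) = 2z.
h(4) = 1, h'(4) = 8, so z₁ = 4 - 1/8 = 31/8.
h(31/8) = 1/64, h'(31/8) = 31/4, so z₂ = (31/8) - (1/64)/(31/4) = 1921/496.
h(1921/496) = 1/246016, h'(1921/496) = 1921/248, so z₃ = (1921/496) - (1/246016)/(1921/248) = 7380481/1905632.

7380481/1905632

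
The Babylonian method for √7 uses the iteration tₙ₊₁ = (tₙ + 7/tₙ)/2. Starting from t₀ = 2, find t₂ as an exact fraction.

233/88

t₁ = (2 + 7/2)/2 = 11/4.
t₂ = (11/4 + 7/(11/4))/2 = 233/88.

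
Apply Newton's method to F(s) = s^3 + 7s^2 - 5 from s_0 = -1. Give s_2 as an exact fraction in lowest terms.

F'(s) = 3s^2 + 14s.
F(-1) = 1, F'(-1) = -11, so s_1 = (-1) - 1/(-11) = -10/11.
F(-10/11) = 45/1331, F'(-10/11) = -1240/121, so s_2 = (-10/11) - (45/1331)/(-1240/121) = -2471/2728.

-2471/2728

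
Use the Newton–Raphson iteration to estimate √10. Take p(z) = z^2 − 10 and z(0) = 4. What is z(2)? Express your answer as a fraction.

p'(z) = 2z.
p(4) = 6, p'(4) = 8, so z(1) = 4 − 6/8 = 13/4.
p(13/4) = 9/16, p'(13/4) = 13/2, so z(2) = (13/4) − (9/16)/(13/2) = 329/104.

329/104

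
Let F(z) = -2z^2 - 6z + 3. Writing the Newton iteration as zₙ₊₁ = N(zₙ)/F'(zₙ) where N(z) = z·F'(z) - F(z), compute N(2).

-11

F'(z) = -4z - 6.
N(z) = z·F'(z) - F(z) = z·(-4z - 6) - (-2z^2 - 6z + 3) = -2z^2 - 3.
N(2) = -11.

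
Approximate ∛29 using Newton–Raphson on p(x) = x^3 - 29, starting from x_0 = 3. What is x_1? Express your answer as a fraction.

p'(x) = 3x^2.
p(3) = -2, p'(3) = 27, so x_1 = 3 - (-2)/27 = 83/27.

83/27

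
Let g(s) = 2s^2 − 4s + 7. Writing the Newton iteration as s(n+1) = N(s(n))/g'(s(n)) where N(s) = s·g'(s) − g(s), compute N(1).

g'(s) = 4s − 4.
N(s) = s·g'(s) − g(s) = s·(4s − 4) − (2s^2 − 4s + 7) = 2s^2 − 7.
N(1) = −5.

−5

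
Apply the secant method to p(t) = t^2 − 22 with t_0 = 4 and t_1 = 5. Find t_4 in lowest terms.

1909/407

p(4) = −6, p(5) = 3. t_2 = 5 − 3·(5 − 4)/(3 − (−6)) = 14/3.
p(5) = 3, p(14/3) = −2/9. t_3 = (14/3) − (−2/9)·((14/3) − 5)/((−2/9) − 3) = 136/29.
p(14/3) = −2/9, p(136/29) = −6/841. t_4 = (136/29) − (−6/841)·((136/29) − (14/3))/((−6/841) − (−2/9)) = 1909/407.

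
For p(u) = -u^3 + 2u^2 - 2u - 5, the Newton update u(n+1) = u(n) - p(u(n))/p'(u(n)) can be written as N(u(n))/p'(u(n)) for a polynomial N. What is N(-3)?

p'(u) = -3u^2 + 4u - 2.
N(u) = u·p'(u) - p(u) = u·(-3u^2 + 4u - 2) - (-u^3 + 2u^2 - 2u - 5) = -2u^3 + 2u^2 + 5.
N(-3) = 77.

77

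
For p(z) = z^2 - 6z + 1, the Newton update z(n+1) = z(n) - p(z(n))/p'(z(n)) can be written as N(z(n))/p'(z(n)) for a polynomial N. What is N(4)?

15

p'(z) = 2z - 6.
N(z) = z·p'(z) - p(z) = z·(2z - 6) - (z^2 - 6z + 1) = z^2 - 1.
N(4) = 15.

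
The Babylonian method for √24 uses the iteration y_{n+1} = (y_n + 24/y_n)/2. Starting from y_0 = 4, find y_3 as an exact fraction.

y_1 = (4 + 24/4)/2 = 5.
y_2 = (5 + 24/5)/2 = 49/10.
y_3 = (49/10 + 24/(49/10))/2 = 4801/980.

4801/980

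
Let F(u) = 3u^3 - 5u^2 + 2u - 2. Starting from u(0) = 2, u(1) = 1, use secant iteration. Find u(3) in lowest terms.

F(2) = 6, F(1) = -2. u(2) = 1 - (-2)·(1 - 2)/((-2) - 6) = 5/4.
F(1) = -2, F(5/4) = -93/64. u(3) = (5/4) - (-93/64)·((5/4) - 1)/((-93/64) - (-2)) = 67/35.

67/35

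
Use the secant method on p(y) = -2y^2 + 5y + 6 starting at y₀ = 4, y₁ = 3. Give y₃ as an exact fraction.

p(4) = -6, p(3) = 3. y₂ = 3 - 3·(3 - 4)/(3 - (-6)) = 10/3.
p(3) = 3, p(10/3) = 4/9. y₃ = (10/3) - (4/9)·((10/3) - 3)/((4/9) - 3) = 78/23.

78/23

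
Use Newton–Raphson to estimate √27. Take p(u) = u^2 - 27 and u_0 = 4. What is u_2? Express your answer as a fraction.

p'(u) = 2u.
p(4) = -11, p'(4) = 8, so u_1 = 4 - (-11)/8 = 43/8.
p(43/8) = 121/64, p'(43/8) = 43/4, so u_2 = (43/8) - (121/64)/(43/4) = 3577/688.

3577/688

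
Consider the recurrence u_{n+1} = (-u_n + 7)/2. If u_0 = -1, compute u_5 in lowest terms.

u_1 = (-(-1) + 7)/2 = 4.
u_2 = (-4 + 7)/2 = 3/2.
u_3 = (-(3/2) + 7)/2 = 11/4.
u_4 = (-(11/4) + 7)/2 = 17/8.
u_5 = (-(17/8) + 7)/2 = 39/16.

39/16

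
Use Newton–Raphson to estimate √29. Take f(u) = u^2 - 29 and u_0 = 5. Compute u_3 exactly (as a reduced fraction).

f'(u) = 2u.
f(5) = -4, f'(5) = 10, so u_1 = 5 - (-4)/10 = 27/5.
f(27/5) = 4/25, f'(27/5) = 54/5, so u_2 = (27/5) - (4/25)/(54/5) = 727/135.
f(727/135) = 4/18225, f'(727/135) = 1454/135, so u_3 = (727/135) - (4/18225)/(1454/135) = 528527/98145.

528527/98145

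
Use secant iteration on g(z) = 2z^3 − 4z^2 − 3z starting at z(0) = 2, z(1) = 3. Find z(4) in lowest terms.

7709568/2979031

g(2) = −6, g(3) = 9. z(2) = 3 − 9·(3 − 2)/(9 − (−6)) = 12/5.
g(3) = 9, g(12/5) = −324/125. z(3) = (12/5) − (−324/125)·((12/5) − 3)/((−324/125) − 9) = 408/161.
g(12/5) = −324/125, g(408/161) = −3095496/4173281. z(4) = (408/161) − (−3095496/4173281)·((408/161) − (12/5))/((−3095496/4173281) − (−324/125)) = 7709568/2979031.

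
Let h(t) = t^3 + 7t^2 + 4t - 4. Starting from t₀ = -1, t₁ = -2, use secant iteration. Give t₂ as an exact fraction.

-6/5

h(-1) = -2, h(-2) = 8. t₂ = (-2) - 8·((-2) - (-1))/(8 - (-2)) = -6/5.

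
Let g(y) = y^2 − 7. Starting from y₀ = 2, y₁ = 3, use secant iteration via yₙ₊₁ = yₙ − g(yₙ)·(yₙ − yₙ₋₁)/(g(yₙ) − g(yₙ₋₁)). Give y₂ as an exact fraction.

13/5

g(2) = −3, g(3) = 2. y₂ = 3 − 2·(3 − 2)/(2 − (−3)) = 13/5.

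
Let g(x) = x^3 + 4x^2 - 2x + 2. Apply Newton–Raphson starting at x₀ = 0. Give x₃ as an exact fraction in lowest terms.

-13/27

g'(x) = 3x^2 + 8x - 2.
g(0) = 2, g'(0) = -2, so x₁ = 0 - 2/(-2) = 1.
g(1) = 5, g'(1) = 9, so x₂ = 1 - 5/9 = 4/9.
g(4/9) = 1450/729, g'(4/9) = 58/27, so x₃ = (4/9) - (1450/729)/(58/27) = -13/27.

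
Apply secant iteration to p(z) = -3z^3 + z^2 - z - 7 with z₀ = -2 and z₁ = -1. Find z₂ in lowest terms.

p(-2) = 23, p(-1) = -2. z₂ = (-1) - (-2)·((-1) - (-2))/((-2) - 23) = -27/25.

-27/25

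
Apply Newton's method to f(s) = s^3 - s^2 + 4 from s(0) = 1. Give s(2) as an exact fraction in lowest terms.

f'(s) = 3s^2 - 2s.
f(1) = 4, f'(1) = 1, so s(1) = 1 - 4/1 = -3.
f(-3) = -32, f'(-3) = 33, so s(2) = (-3) - (-32)/33 = -67/33.

-67/33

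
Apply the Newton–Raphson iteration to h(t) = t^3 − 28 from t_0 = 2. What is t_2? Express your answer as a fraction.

3418/1089

h'(t) = 3t^2.
h(2) = −20, h'(2) = 12, so t_1 = 2 − (−20)/12 = 11/3.
h(11/3) = 575/27, h'(11/3) = 121/3, so t_2 = (11/3) − (575/27)/(121/3) = 3418/1089.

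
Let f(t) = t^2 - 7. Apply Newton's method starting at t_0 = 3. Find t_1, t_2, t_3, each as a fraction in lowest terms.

t_1 = 8/3, t_2 = 127/48, t_3 = 32257/12192

f'(t) = 2t.
f(3) = 2, f'(3) = 6, so t_1 = 3 - 2/6 = 8/3.
f(8/3) = 1/9, f'(8/3) = 16/3, so t_2 = (8/3) - (1/9)/(16/3) = 127/48.
f(127/48) = 1/2304, f'(127/48) = 127/24, so t_3 = (127/48) - (1/2304)/(127/24) = 32257/12192.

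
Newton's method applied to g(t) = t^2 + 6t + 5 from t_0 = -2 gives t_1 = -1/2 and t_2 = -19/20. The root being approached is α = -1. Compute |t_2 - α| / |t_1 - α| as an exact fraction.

1/10

t_1 - α = -1/2 - (-1) = -1/2 + 1 = 1/2, so |t_1 - α| = 1/2.
t_2 - α = -19/20 - (-1) = -19/20 + 1 = 1/20, so |t_2 - α| = 1/20.
Ratio = (1/20) / (1/2) = 1/10.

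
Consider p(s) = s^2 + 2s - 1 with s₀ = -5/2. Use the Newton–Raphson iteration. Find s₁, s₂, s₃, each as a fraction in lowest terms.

s₁ = -29/12, s₂ = -985/408, s₃ = -1136689/470832

p'(s) = 2s + 2.
p(-5/2) = 1/4, p'(-5/2) = -3, so s₁ = (-5/2) - (1/4)/(-3) = -29/12.
p(-29/12) = 1/144, p'(-29/12) = -17/6, so s₂ = (-29/12) - (1/144)/(-17/6) = -985/408.
p(-985/408) = 1/166464, p'(-985/408) = -577/204, so s₃ = (-985/408) - (1/166464)/(-577/204) = -1136689/470832.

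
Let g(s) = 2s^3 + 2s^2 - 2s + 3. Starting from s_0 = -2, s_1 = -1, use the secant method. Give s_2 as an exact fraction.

g(-2) = -1, g(-1) = 5. s_2 = (-1) - 5·((-1) - (-2))/(5 - (-1)) = -11/6.

-11/6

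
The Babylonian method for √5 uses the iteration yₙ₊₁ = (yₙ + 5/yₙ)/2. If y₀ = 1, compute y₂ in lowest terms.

7/3

y₁ = (1 + 5/1)/2 = 3.
y₂ = (3 + 5/3)/2 = 7/3.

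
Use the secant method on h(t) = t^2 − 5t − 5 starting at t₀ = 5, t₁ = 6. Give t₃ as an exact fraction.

240/41

h(5) = −5, h(6) = 1. t₂ = 6 − 1·(6 − 5)/(1 − (−5)) = 35/6.
h(6) = 1, h(35/6) = −5/36. t₃ = (35/6) − (−5/36)·((35/6) − 6)/((−5/36) − 1) = 240/41.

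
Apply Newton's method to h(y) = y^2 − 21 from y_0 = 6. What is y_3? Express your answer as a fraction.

h'(y) = 2y.
h(6) = 15, h'(6) = 12, so y_1 = 6 − 15/12 = 19/4.
h(19/4) = 25/16, h'(19/4) = 19/2, so y_2 = (19/4) − (25/16)/(19/2) = 697/152.
h(697/152) = 625/23104, h'(697/152) = 697/76, so y_3 = (697/152) − (625/23104)/(697/76) = 970993/211888.

970993/211888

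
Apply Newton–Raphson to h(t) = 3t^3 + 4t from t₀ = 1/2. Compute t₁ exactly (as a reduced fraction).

3/25

h'(t) = 9t^2 + 4.
h(1/2) = 19/8, h'(1/2) = 25/4, so t₁ = (1/2) − (19/8)/(25/4) = 3/25.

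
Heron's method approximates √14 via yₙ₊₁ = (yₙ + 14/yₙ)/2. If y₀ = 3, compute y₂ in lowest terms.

1033/276

y₁ = (3 + 14/3)/2 = 23/6.
y₂ = (23/6 + 14/(23/6))/2 = 1033/276.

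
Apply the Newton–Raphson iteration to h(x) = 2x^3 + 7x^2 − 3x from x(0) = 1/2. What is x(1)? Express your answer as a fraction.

h'(x) = 6x^2 + 14x − 3.
h(1/2) = 1/2, h'(1/2) = 11/2, so x(1) = (1/2) − (1/2)/(11/2) = 9/22.

9/22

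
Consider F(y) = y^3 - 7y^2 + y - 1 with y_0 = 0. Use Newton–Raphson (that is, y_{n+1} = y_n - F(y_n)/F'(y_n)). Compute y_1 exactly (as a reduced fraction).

1

F'(y) = 3y^2 - 14y + 1.
F(0) = -1, F'(0) = 1, so y_1 = 0 - (-1)/1 = 1.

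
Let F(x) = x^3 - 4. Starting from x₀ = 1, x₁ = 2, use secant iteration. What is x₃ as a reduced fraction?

169/109

F(1) = -3, F(2) = 4. x₂ = 2 - 4·(2 - 1)/(4 - (-3)) = 10/7.
F(2) = 4, F(10/7) = -372/343. x₃ = (10/7) - (-372/343)·((10/7) - 2)/((-372/343) - 4) = 169/109.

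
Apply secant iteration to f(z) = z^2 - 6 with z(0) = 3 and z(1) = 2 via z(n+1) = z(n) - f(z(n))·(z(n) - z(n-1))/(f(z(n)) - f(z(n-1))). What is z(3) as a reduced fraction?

f(3) = 3, f(2) = -2. z(2) = 2 - (-2)·(2 - 3)/((-2) - 3) = 12/5.
f(2) = -2, f(12/5) = -6/25. z(3) = (12/5) - (-6/25)·((12/5) - 2)/((-6/25) - (-2)) = 27/11.

27/11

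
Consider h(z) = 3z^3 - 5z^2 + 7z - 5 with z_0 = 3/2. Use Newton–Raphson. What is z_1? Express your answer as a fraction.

8/7

h'(z) = 9z^2 - 10z + 7.
h(3/2) = 35/8, h'(3/2) = 49/4, so z_1 = (3/2) - (35/8)/(49/4) = 8/7.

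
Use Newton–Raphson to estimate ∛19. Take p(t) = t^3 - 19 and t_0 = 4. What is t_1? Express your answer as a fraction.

p'(t) = 3t^2.
p(4) = 45, p'(4) = 48, so t_1 = 4 - 45/48 = 49/16.

49/16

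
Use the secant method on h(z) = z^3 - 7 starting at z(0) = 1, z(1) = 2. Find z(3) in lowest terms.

h(1) = -6, h(2) = 1. z(2) = 2 - 1·(2 - 1)/(1 - (-6)) = 13/7.
h(2) = 1, h(13/7) = -204/343. z(3) = (13/7) - (-204/343)·((13/7) - 2)/((-204/343) - 1) = 1045/547.

1045/547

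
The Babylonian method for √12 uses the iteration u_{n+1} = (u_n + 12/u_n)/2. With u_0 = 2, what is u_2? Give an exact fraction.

7/2

u_1 = (2 + 12/2)/2 = 4.
u_2 = (4 + 12/4)/2 = 7/2.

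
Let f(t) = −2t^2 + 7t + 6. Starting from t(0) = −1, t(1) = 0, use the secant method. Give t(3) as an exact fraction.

−18/25

f(−1) = −3, f(0) = 6. t(2) = 0 − 6·(0 − (−1))/(6 − (−3)) = −2/3.
f(0) = 6, f(−2/3) = 4/9. t(3) = (−2/3) − (4/9)·((−2/3) − 0)/((4/9) − 6) = −18/25.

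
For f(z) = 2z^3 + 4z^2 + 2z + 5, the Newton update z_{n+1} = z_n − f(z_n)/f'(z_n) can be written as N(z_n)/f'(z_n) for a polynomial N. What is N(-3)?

−77

f'(z) = 6z^2 + 8z + 2.
N(z) = z·f'(z) − f(z) = z·(6z^2 + 8z + 2) − (2z^3 + 4z^2 + 2z + 5) = 4z^3 + 4z^2 − 5.
N(-3) = −77.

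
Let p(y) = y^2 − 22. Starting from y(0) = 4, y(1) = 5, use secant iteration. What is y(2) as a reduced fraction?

p(4) = −6, p(5) = 3. y(2) = 5 − 3·(5 − 4)/(3 − (−6)) = 14/3.

14/3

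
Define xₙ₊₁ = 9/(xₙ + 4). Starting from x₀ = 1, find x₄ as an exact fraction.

1449/905

x₁ = 9/(1 + 4) = 9/5.
x₂ = 9/(9/5 + 4) = 45/29.
x₃ = 9/(45/29 + 4) = 261/161.
x₄ = 9/(261/161 + 4) = 1449/905.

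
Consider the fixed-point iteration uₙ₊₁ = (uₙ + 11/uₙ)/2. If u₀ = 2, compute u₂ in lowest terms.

401/120

u₁ = (2 + 11/2)/2 = 15/4.
u₂ = (15/4 + 11/(15/4))/2 = 401/120.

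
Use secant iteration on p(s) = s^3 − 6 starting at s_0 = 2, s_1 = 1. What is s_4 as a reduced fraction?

11044753/6091098

p(2) = 2, p(1) = −5. s_2 = 1 − (−5)·(1 − 2)/((−5) − 2) = 12/7.
p(1) = −5, p(12/7) = −330/343. s_3 = (12/7) − (−330/343)·((12/7) − 1)/((−330/343) − (−5)) = 522/277.
p(12/7) = −330/343, p(522/277) = 14713050/21253933. s_4 = (522/277) − (14713050/21253933)·((522/277) − (12/7))/((14713050/21253933) − (−330/343)) = 11044753/6091098.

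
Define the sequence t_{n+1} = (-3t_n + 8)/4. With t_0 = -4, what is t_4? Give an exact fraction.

-31/64

t_1 = (-3·(-4) + 8)/4 = 5.
t_2 = (-3·5 + 8)/4 = -7/4.
t_3 = (-3·(-7/4) + 8)/4 = 53/16.
t_4 = (-3·(53/16) + 8)/4 = -31/64.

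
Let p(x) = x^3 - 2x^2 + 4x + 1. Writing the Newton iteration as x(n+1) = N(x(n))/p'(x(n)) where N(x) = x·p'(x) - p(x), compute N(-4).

p'(x) = 3x^2 - 4x + 4.
N(x) = x·p'(x) - p(x) = x·(3x^2 - 4x + 4) - (x^3 - 2x^2 + 4x + 1) = 2x^3 - 2x^2 - 1.
N(-4) = -161.

-161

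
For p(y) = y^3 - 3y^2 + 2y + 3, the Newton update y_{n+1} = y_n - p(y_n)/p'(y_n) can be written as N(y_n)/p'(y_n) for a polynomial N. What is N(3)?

p'(y) = 3y^2 - 6y + 2.
N(y) = y·p'(y) - p(y) = y·(3y^2 - 6y + 2) - (y^3 - 3y^2 + 2y + 3) = 2y^3 - 3y^2 - 3.
N(3) = 24.

24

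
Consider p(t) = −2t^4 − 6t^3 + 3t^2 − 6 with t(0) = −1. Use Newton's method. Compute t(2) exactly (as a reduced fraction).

p'(t) = −8t^3 − 18t^2 + 6t.
p(−1) = 1, p'(−1) = −16, so t(1) = (−1) − 1/(−16) = −15/16.
p(−15/16) = 1167/32768, p'(−15/16) = −7605/512, so t(2) = (−15/16) − (1167/32768)/(−7605/512) = −151711/162240.

−151711/162240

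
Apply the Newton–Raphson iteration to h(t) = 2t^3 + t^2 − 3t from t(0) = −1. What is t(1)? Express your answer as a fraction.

−3

h'(t) = 6t^2 + 2t − 3.
h(−1) = 2, h'(−1) = 1, so t(1) = (−1) − 2/1 = −3.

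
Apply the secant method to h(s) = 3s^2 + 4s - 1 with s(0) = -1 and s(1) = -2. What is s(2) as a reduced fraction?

h(-1) = -2, h(-2) = 3. s(2) = (-2) - 3·((-2) - (-1))/(3 - (-2)) = -7/5.

-7/5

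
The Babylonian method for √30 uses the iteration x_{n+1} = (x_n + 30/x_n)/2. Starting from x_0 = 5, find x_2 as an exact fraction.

241/44

x_1 = (5 + 30/5)/2 = 11/2.
x_2 = (11/2 + 30/(11/2))/2 = 241/44.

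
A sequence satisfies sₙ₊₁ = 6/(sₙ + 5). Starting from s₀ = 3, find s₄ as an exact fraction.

834/833

s₁ = 6/(3 + 5) = 3/4.
s₂ = 6/(3/4 + 5) = 24/23.
s₃ = 6/(24/23 + 5) = 138/139.
s₄ = 6/(138/139 + 5) = 834/833.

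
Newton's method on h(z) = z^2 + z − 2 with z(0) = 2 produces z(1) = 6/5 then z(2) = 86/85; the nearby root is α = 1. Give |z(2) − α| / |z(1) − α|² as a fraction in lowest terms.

z(1) − α = 6/5 − 1 = 1/5, so |z(1) − α| = 1/5.
z(2) − α = 86/85 − 1 = 1/85, so |z(2) − α| = 1/85.
|z(1) − α|² = 1/25.
Ratio = (1/85) / (1/25) = 5/17.

5/17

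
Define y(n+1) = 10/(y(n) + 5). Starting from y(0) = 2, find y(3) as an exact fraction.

90/59

y(1) = 10/(2 + 5) = 10/7.
y(2) = 10/(10/7 + 5) = 14/9.
y(3) = 10/(14/9 + 5) = 90/59.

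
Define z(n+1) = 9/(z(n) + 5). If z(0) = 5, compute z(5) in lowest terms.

z(1) = 9/(5 + 5) = 9/10.
z(2) = 9/(9/10 + 5) = 90/59.
z(3) = 9/(90/59 + 5) = 531/385.
z(4) = 9/(531/385 + 5) = 3465/2456.
z(5) = 9/(3465/2456 + 5) = 22104/15745.

22104/15745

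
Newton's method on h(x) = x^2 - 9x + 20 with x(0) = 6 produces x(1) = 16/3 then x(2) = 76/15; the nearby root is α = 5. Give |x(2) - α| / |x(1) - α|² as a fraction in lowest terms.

3/5

x(1) - α = 16/3 - 5 = 1/3, so |x(1) - α| = 1/3.
x(2) - α = 76/15 - 5 = 1/15, so |x(2) - α| = 1/15.
|x(1) - α|² = 1/9.
Ratio = (1/15) / (1/9) = 3/5.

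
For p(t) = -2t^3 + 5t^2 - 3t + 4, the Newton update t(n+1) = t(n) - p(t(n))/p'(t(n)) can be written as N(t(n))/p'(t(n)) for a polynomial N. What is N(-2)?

p'(t) = -6t^2 + 10t - 3.
N(t) = t·p'(t) - p(t) = t·(-6t^2 + 10t - 3) - (-2t^3 + 5t^2 - 3t + 4) = -4t^3 + 5t^2 - 4.
N(-2) = 48.

48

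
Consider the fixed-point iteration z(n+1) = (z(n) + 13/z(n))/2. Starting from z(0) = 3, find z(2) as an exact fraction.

119/33

z(1) = (3 + 13/3)/2 = 11/3.
z(2) = (11/3 + 13/(11/3))/2 = 119/33.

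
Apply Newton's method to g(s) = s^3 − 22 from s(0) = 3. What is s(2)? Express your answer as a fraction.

655489/233928

g'(s) = 3s^2.
g(3) = 5, g'(3) = 27, so s(1) = 3 − 5/27 = 76/27.
g(76/27) = 5950/19683, g'(76/27) = 5776/243, so s(2) = (76/27) − (5950/19683)/(5776/243) = 655489/233928.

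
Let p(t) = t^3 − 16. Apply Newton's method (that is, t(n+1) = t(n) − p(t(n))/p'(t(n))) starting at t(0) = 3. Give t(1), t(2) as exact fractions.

p'(t) = 3t^2.
p(3) = 11, p'(3) = 27, so t(1) = 3 − 11/27 = 70/27.
p(70/27) = 28072/19683, p'(70/27) = 4900/243, so t(2) = (70/27) − (28072/19683)/(4900/243) = 250232/99225.

t(1) = 70/27, t(2) = 250232/99225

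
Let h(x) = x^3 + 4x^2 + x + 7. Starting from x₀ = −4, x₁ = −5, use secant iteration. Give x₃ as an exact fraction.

−75887/18287

h(−4) = 3, h(−5) = −23. x₂ = (−5) − (−23)·((−5) − (−4))/((−23) − 3) = −107/26.
h(−5) = −23, h(−107/26) = 16353/17576. x₃ = (−107/26) − (16353/17576)·((−107/26) − (−5))/((16353/17576) − (−23)) = −75887/18287.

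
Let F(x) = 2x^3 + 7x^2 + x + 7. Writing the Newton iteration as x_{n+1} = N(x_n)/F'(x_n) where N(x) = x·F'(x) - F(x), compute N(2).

F'(x) = 6x^2 + 14x + 1.
N(x) = x·F'(x) - F(x) = x·(6x^2 + 14x + 1) - (2x^3 + 7x^2 + x + 7) = 4x^3 + 7x^2 - 7.
N(2) = 53.

53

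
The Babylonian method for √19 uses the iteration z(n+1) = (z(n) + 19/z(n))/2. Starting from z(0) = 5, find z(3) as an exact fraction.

z(1) = (5 + 19/5)/2 = 22/5.
z(2) = (22/5 + 19/(22/5))/2 = 959/220.
z(3) = (959/220 + 19/(959/220))/2 = 1839281/421960.

1839281/421960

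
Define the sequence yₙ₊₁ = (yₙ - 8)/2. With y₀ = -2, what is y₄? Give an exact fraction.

-61/8

y₁ = ((-2) - 8)/2 = -5.
y₂ = ((-5) - 8)/2 = -13/2.
y₃ = ((-13/2) - 8)/2 = -29/4.
y₄ = ((-29/4) - 8)/2 = -61/8.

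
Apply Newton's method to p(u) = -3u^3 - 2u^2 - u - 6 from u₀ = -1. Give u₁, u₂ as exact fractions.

p'(u) = -9u^2 - 4u - 1.
p(-1) = -4, p'(-1) = -6, so u₁ = (-1) - (-4)/(-6) = -5/3.
p(-5/3) = 4, p'(-5/3) = -58/3, so u₂ = (-5/3) - 4/(-58/3) = -127/87.

u₁ = -5/3, u₂ = -127/87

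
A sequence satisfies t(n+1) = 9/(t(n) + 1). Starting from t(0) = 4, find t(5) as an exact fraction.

t(1) = 9/(4 + 1) = 9/5.
t(2) = 9/(9/5 + 1) = 45/14.
t(3) = 9/(45/14 + 1) = 126/59.
t(4) = 9/(126/59 + 1) = 531/185.
t(5) = 9/(531/185 + 1) = 1665/716.

1665/716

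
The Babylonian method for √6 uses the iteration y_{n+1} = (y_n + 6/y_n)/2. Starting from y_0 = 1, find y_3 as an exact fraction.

10033/4088

y_1 = (1 + 6/1)/2 = 7/2.
y_2 = (7/2 + 6/(7/2))/2 = 73/28.
y_3 = (73/28 + 6/(73/28))/2 = 10033/4088.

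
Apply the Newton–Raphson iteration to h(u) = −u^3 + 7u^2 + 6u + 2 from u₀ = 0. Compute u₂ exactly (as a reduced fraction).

h'(u) = −3u^2 + 14u + 6.
h(0) = 2, h'(0) = 6, so u₁ = 0 − 2/6 = −1/3.
h(−1/3) = 22/27, h'(−1/3) = 1, so u₂ = (−1/3) − (22/27)/1 = −31/27.

−31/27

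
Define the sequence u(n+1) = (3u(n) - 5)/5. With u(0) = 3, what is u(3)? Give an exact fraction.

-164/125

u(1) = (3·3 - 5)/5 = 4/5.
u(2) = (3·(4/5) - 5)/5 = -13/25.
u(3) = (3·(-13/25) - 5)/5 = -164/125.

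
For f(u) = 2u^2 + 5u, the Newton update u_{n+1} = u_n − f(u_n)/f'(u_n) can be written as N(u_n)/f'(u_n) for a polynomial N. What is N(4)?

32

f'(u) = 4u + 5.
N(u) = u·f'(u) − f(u) = u·(4u + 5) − (2u^2 + 5u) = 2u^2.
N(4) = 32.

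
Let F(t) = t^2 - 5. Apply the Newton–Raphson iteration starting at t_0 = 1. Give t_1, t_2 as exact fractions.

t_1 = 3, t_2 = 7/3

F'(t) = 2t.
F(1) = -4, F'(1) = 2, so t_1 = 1 - (-4)/2 = 3.
F(3) = 4, F'(3) = 6, so t_2 = 3 - 4/6 = 7/3.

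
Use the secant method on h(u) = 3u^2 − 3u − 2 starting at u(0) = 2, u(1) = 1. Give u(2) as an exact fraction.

h(2) = 4, h(1) = −2. u(2) = 1 − (−2)·(1 − 2)/((−2) − 4) = 4/3.

4/3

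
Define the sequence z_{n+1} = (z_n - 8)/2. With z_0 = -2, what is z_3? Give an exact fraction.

z_1 = ((-2) - 8)/2 = -5.
z_2 = ((-5) - 8)/2 = -13/2.
z_3 = ((-13/2) - 8)/2 = -29/4.

-29/4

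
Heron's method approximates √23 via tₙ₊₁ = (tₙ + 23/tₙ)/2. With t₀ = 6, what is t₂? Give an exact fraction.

t₁ = (6 + 23/6)/2 = 59/12.
t₂ = (59/12 + 23/(59/12))/2 = 6793/1416.

6793/1416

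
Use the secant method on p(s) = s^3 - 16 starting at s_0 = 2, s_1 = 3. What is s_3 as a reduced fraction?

p(2) = -8, p(3) = 11. s_2 = 3 - 11·(3 - 2)/(11 - (-8)) = 46/19.
p(3) = 11, p(46/19) = -12408/6859. s_3 = (46/19) - (-12408/6859)·((46/19) - 3)/((-12408/6859) - 11) = 19990/7987.

19990/7987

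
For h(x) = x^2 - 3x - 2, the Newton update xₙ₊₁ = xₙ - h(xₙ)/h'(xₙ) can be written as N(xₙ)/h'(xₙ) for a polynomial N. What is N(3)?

11

h'(x) = 2x - 3.
N(x) = x·h'(x) - h(x) = x·(2x - 3) - (x^2 - 3x - 2) = x^2 + 2.
N(3) = 11.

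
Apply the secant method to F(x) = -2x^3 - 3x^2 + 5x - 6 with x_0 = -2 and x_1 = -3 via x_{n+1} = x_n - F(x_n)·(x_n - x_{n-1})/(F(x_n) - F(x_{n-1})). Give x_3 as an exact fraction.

F(-2) = -12, F(-3) = 6. x_2 = (-3) - 6·((-3) - (-2))/(6 - (-12)) = -8/3.
F(-3) = 6, F(-8/3) = -74/27. x_3 = (-8/3) - (-74/27)·((-8/3) - (-3))/((-74/27) - 6) = -327/118.

-327/118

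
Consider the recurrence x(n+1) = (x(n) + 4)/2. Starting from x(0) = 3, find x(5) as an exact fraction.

127/32

x(1) = (3 + 4)/2 = 7/2.
x(2) = ((7/2) + 4)/2 = 15/4.
x(3) = ((15/4) + 4)/2 = 31/8.
x(4) = ((31/8) + 4)/2 = 63/16.
x(5) = ((63/16) + 4)/2 = 127/32.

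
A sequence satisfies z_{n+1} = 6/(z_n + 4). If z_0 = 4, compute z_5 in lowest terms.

z_1 = 6/(4 + 4) = 3/4.
z_2 = 6/(3/4 + 4) = 24/19.
z_3 = 6/(24/19 + 4) = 57/50.
z_4 = 6/(57/50 + 4) = 300/257.
z_5 = 6/(300/257 + 4) = 771/664.

771/664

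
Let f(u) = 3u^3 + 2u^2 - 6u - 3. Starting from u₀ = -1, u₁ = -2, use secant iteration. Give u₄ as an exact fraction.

-17423831/10417357

f(-1) = 2, f(-2) = -7. u₂ = (-2) - (-7)·((-2) - (-1))/((-7) - 2) = -11/9.
f(-2) = -7, f(-11/9) = 448/243. u₃ = (-11/9) - (448/243)·((-11/9) - (-2))/((448/243) - (-7)) = -425/307.
f(-11/9) = 448/243, f(-425/307) = 34138496/28934443. u₄ = (-425/307) - (34138496/28934443)·((-425/307) - (-11/9))/((34138496/28934443) - (448/243)) = -17423831/10417357.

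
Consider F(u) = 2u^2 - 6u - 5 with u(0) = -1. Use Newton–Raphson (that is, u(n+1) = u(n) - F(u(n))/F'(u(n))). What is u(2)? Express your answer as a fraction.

F'(u) = 4u - 6.
F(-1) = 3, F'(-1) = -10, so u(1) = (-1) - 3/(-10) = -7/10.
F(-7/10) = 9/50, F'(-7/10) = -44/5, so u(2) = (-7/10) - (9/50)/(-44/5) = -299/440.

-299/440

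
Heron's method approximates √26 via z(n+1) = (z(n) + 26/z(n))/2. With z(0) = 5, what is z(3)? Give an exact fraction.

54100801/10610040

z(1) = (5 + 26/5)/2 = 51/10.
z(2) = (51/10 + 26/(51/10))/2 = 5201/1020.
z(3) = (5201/1020 + 26/(5201/1020))/2 = 54100801/10610040.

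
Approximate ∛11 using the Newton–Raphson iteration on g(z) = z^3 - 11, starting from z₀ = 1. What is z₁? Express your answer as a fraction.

13/3

g'(z) = 3z^2.
g(1) = -10, g'(1) = 3, so z₁ = 1 - (-10)/3 = 13/3.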